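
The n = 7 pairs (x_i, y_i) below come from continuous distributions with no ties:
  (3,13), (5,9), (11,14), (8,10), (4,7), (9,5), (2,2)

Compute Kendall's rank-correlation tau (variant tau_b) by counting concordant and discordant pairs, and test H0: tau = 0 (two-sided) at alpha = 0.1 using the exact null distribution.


Step 1: Enumerate the 21 unordered pairs (i,j) with i<j and classify each by sign(x_j-x_i) * sign(y_j-y_i).
  (1,2):dx=+2,dy=-4->D; (1,3):dx=+8,dy=+1->C; (1,4):dx=+5,dy=-3->D; (1,5):dx=+1,dy=-6->D
  (1,6):dx=+6,dy=-8->D; (1,7):dx=-1,dy=-11->C; (2,3):dx=+6,dy=+5->C; (2,4):dx=+3,dy=+1->C
  (2,5):dx=-1,dy=-2->C; (2,6):dx=+4,dy=-4->D; (2,7):dx=-3,dy=-7->C; (3,4):dx=-3,dy=-4->C
  (3,5):dx=-7,dy=-7->C; (3,6):dx=-2,dy=-9->C; (3,7):dx=-9,dy=-12->C; (4,5):dx=-4,dy=-3->C
  (4,6):dx=+1,dy=-5->D; (4,7):dx=-6,dy=-8->C; (5,6):dx=+5,dy=-2->D; (5,7):dx=-2,dy=-5->C
  (6,7):dx=-7,dy=-3->C
Step 2: C = 14, D = 7, total pairs = 21.
Step 3: tau = (C - D)/(n(n-1)/2) = (14 - 7)/21 = 0.333333.
Step 4: Exact two-sided p-value (enumerate n! = 5040 permutations of y under H0): p = 0.381349.
Step 5: alpha = 0.1. fail to reject H0.

tau_b = 0.3333 (C=14, D=7), p = 0.381349, fail to reject H0.


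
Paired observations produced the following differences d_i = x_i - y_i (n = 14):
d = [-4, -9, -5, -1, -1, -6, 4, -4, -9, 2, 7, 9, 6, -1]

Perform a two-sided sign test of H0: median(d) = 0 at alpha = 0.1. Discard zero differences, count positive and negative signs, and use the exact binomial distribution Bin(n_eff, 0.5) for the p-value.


Step 1: Discard zero differences. Original n = 14; n_eff = number of nonzero differences = 14.
Nonzero differences (with sign): -4, -9, -5, -1, -1, -6, +4, -4, -9, +2, +7, +9, +6, -1
Step 2: Count signs: positive = 5, negative = 9.
Step 3: Under H0: P(positive) = 0.5, so the number of positives S ~ Bin(14, 0.5).
Step 4: Two-sided exact p-value = sum of Bin(14,0.5) probabilities at or below the observed probability = 0.423950.
Step 5: alpha = 0.1. fail to reject H0.

n_eff = 14, pos = 5, neg = 9, p = 0.423950, fail to reject H0.


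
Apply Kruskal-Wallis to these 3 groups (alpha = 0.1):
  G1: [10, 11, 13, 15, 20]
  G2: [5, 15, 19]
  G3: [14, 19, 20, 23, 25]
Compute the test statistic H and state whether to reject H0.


Step 1: Combine all N = 13 observations and assign midranks.
sorted (value, group, rank): (5,G2,1), (10,G1,2), (11,G1,3), (13,G1,4), (14,G3,5), (15,G1,6.5), (15,G2,6.5), (19,G2,8.5), (19,G3,8.5), (20,G1,10.5), (20,G3,10.5), (23,G3,12), (25,G3,13)
Step 2: Sum ranks within each group.
R_1 = 26 (n_1 = 5)
R_2 = 16 (n_2 = 3)
R_3 = 49 (n_3 = 5)
Step 3: H = 12/(N(N+1)) * sum(R_i^2/n_i) - 3(N+1)
     = 12/(13*14) * (26^2/5 + 16^2/3 + 49^2/5) - 3*14
     = 0.065934 * 700.733 - 42
     = 4.202198.
Step 4: Ties present; correction factor C = 1 - 18/(13^3 - 13) = 0.991758. Corrected H = 4.202198 / 0.991758 = 4.237119.
Step 5: Under H0, H ~ chi^2(2); p-value = 0.120205.
Step 6: alpha = 0.1. fail to reject H0.

H = 4.2371, df = 2, p = 0.120205, fail to reject H0.


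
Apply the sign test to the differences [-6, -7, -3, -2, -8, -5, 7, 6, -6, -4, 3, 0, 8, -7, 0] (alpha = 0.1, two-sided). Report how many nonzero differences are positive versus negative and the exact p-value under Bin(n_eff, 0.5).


Step 1: Discard zero differences. Original n = 15; n_eff = number of nonzero differences = 13.
Nonzero differences (with sign): -6, -7, -3, -2, -8, -5, +7, +6, -6, -4, +3, +8, -7
Step 2: Count signs: positive = 4, negative = 9.
Step 3: Under H0: P(positive) = 0.5, so the number of positives S ~ Bin(13, 0.5).
Step 4: Two-sided exact p-value = sum of Bin(13,0.5) probabilities at or below the observed probability = 0.266846.
Step 5: alpha = 0.1. fail to reject H0.

n_eff = 13, pos = 4, neg = 9, p = 0.266846, fail to reject H0.


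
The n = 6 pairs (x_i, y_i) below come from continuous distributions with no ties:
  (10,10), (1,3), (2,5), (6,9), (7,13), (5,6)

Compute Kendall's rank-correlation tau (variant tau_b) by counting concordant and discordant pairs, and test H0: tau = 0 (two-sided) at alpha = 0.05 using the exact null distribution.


Step 1: Enumerate the 15 unordered pairs (i,j) with i<j and classify each by sign(x_j-x_i) * sign(y_j-y_i).
  (1,2):dx=-9,dy=-7->C; (1,3):dx=-8,dy=-5->C; (1,4):dx=-4,dy=-1->C; (1,5):dx=-3,dy=+3->D
  (1,6):dx=-5,dy=-4->C; (2,3):dx=+1,dy=+2->C; (2,4):dx=+5,dy=+6->C; (2,5):dx=+6,dy=+10->C
  (2,6):dx=+4,dy=+3->C; (3,4):dx=+4,dy=+4->C; (3,5):dx=+5,dy=+8->C; (3,6):dx=+3,dy=+1->C
  (4,5):dx=+1,dy=+4->C; (4,6):dx=-1,dy=-3->C; (5,6):dx=-2,dy=-7->C
Step 2: C = 14, D = 1, total pairs = 15.
Step 3: tau = (C - D)/(n(n-1)/2) = (14 - 1)/15 = 0.866667.
Step 4: Exact two-sided p-value (enumerate n! = 720 permutations of y under H0): p = 0.016667.
Step 5: alpha = 0.05. reject H0.

tau_b = 0.8667 (C=14, D=1), p = 0.016667, reject H0.


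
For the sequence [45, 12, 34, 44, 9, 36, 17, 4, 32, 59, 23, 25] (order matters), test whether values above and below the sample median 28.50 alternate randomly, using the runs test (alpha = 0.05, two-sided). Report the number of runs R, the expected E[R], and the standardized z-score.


Step 1: Compute median = 28.50; label A = above, B = below.
Labels in order: ABAABABBAABB  (n_A = 6, n_B = 6)
Step 2: Count runs R = 8.
Step 3: Under H0 (random ordering), E[R] = 2*n_A*n_B/(n_A+n_B) + 1 = 2*6*6/12 + 1 = 7.0000.
        Var[R] = 2*n_A*n_B*(2*n_A*n_B - n_A - n_B) / ((n_A+n_B)^2 * (n_A+n_B-1)) = 4320/1584 = 2.7273.
        SD[R] = 1.6514.
Step 4: Continuity-corrected z = (R - 0.5 - E[R]) / SD[R] = (8 - 0.5 - 7.0000) / 1.6514 = 0.3028.
Step 5: Two-sided p-value via normal approximation = 2*(1 - Phi(|z|)) = 0.762069.
Step 6: alpha = 0.05. fail to reject H0.

R = 8, z = 0.3028, p = 0.762069, fail to reject H0.


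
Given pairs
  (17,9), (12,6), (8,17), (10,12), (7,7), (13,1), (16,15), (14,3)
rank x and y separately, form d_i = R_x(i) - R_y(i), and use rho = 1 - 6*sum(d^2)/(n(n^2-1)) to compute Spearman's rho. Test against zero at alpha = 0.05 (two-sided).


Step 1: Rank x and y separately (midranks; no ties here).
rank(x): 17->8, 12->4, 8->2, 10->3, 7->1, 13->5, 16->7, 14->6
rank(y): 9->5, 6->3, 17->8, 12->6, 7->4, 1->1, 15->7, 3->2
Step 2: d_i = R_x(i) - R_y(i); compute d_i^2.
  (8-5)^2=9, (4-3)^2=1, (2-8)^2=36, (3-6)^2=9, (1-4)^2=9, (5-1)^2=16, (7-7)^2=0, (6-2)^2=16
sum(d^2) = 96.
Step 3: rho = 1 - 6*96 / (8*(8^2 - 1)) = 1 - 576/504 = -0.142857.
Step 4: Under H0, t = rho * sqrt((n-2)/(1-rho^2)) = -0.3536 ~ t(6).
Step 5: Two-sided p-value from the t-distribution with 6 df = 0.735765.
Step 6: alpha = 0.05. fail to reject H0.

rho = -0.1429, p = 0.735765, fail to reject H0 at alpha = 0.05.


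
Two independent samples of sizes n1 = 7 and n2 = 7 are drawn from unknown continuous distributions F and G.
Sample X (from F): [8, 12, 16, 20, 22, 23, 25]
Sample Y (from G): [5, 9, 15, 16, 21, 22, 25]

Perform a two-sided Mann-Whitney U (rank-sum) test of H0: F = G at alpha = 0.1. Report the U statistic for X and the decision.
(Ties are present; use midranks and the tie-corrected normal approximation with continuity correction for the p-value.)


Step 1: Combine and sort all 14 observations; assign midranks.
sorted (value, group): (5,Y), (8,X), (9,Y), (12,X), (15,Y), (16,X), (16,Y), (20,X), (21,Y), (22,X), (22,Y), (23,X), (25,X), (25,Y)
ranks: 5->1, 8->2, 9->3, 12->4, 15->5, 16->6.5, 16->6.5, 20->8, 21->9, 22->10.5, 22->10.5, 23->12, 25->13.5, 25->13.5
Step 2: Rank sum for X: R1 = 2 + 4 + 6.5 + 8 + 10.5 + 12 + 13.5 = 56.5.
Step 3: U_X = R1 - n1(n1+1)/2 = 56.5 - 7*8/2 = 56.5 - 28 = 28.5.
       U_Y = n1*n2 - U_X = 49 - 28.5 = 20.5.
Step 4: Ties are present, so use the tie-corrected normal approximation (with continuity correction) for the p-value.
Step 5: p-value = 0.653652; compare to alpha = 0.1. fail to reject H0.

U_X = 28.5, p = 0.653652, fail to reject H0 at alpha = 0.1.


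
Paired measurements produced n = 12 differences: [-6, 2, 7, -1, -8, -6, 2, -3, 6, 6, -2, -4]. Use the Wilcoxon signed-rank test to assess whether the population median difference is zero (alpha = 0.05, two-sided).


Step 1: Drop any zero differences (none here) and take |d_i|.
|d| = [6, 2, 7, 1, 8, 6, 2, 3, 6, 6, 2, 4]
Step 2: Midrank |d_i| (ties get averaged ranks).
ranks: |6|->8.5, |2|->3, |7|->11, |1|->1, |8|->12, |6|->8.5, |2|->3, |3|->5, |6|->8.5, |6|->8.5, |2|->3, |4|->6
Step 3: Attach original signs; sum ranks with positive sign and with negative sign.
W+ = 3 + 11 + 3 + 8.5 + 8.5 = 34
W- = 8.5 + 1 + 12 + 8.5 + 5 + 3 + 6 = 44
(Check: W+ + W- = 78 should equal n(n+1)/2 = 78.)
Step 4: Test statistic W = min(W+, W-) = 34.
Step 5: Ties in |d|, so use the tie-corrected normal approximation.
        E[W] = n(n+1)/4 = 12*13/4 = 39.
        Tie groups: |d|=2 (t=3), |d|=6 (t=4); sum(t^3 - t) = 84.
        Var[W] = n(n+1)(2n+1)/24 - sum(t^3-t)/48 = 3900/24 - 84/48 = 160.75.
        z = (W - E[W]) / sqrt(Var[W]) = (34 - 39) / 12.6787 = -0.3944.
        Two-sided p = 2*Phi(z) = 0.693314.
Step 6: alpha = 0.05. fail to reject H0.

W+ = 34, W- = 44, W = min = 34, p = 0.693314, fail to reject H0.


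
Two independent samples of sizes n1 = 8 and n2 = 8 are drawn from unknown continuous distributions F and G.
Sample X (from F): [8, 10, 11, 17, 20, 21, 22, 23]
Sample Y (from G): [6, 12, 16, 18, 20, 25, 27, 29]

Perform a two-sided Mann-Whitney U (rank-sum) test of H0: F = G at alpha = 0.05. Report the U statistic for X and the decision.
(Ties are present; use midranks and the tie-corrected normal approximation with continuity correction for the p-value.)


Step 1: Combine and sort all 16 observations; assign midranks.
sorted (value, group): (6,Y), (8,X), (10,X), (11,X), (12,Y), (16,Y), (17,X), (18,Y), (20,X), (20,Y), (21,X), (22,X), (23,X), (25,Y), (27,Y), (29,Y)
ranks: 6->1, 8->2, 10->3, 11->4, 12->5, 16->6, 17->7, 18->8, 20->9.5, 20->9.5, 21->11, 22->12, 23->13, 25->14, 27->15, 29->16
Step 2: Rank sum for X: R1 = 2 + 3 + 4 + 7 + 9.5 + 11 + 12 + 13 = 61.5.
Step 3: U_X = R1 - n1(n1+1)/2 = 61.5 - 8*9/2 = 61.5 - 36 = 25.5.
       U_Y = n1*n2 - U_X = 64 - 25.5 = 38.5.
Step 4: Ties are present, so use the tie-corrected normal approximation (with continuity correction) for the p-value.
Step 5: p-value = 0.528309; compare to alpha = 0.05. fail to reject H0.

U_X = 25.5, p = 0.528309, fail to reject H0 at alpha = 0.05.


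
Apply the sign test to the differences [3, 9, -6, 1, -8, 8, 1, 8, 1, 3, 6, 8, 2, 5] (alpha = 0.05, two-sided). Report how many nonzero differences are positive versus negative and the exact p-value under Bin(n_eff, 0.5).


Step 1: Discard zero differences. Original n = 14; n_eff = number of nonzero differences = 14.
Nonzero differences (with sign): +3, +9, -6, +1, -8, +8, +1, +8, +1, +3, +6, +8, +2, +5
Step 2: Count signs: positive = 12, negative = 2.
Step 3: Under H0: P(positive) = 0.5, so the number of positives S ~ Bin(14, 0.5).
Step 4: Two-sided exact p-value = sum of Bin(14,0.5) probabilities at or below the observed probability = 0.012939.
Step 5: alpha = 0.05. reject H0.

n_eff = 14, pos = 12, neg = 2, p = 0.012939, reject H0.


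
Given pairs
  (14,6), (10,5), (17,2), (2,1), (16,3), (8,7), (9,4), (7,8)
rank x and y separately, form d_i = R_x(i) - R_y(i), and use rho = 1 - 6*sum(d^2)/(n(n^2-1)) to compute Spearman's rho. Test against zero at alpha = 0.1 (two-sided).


Step 1: Rank x and y separately (midranks; no ties here).
rank(x): 14->6, 10->5, 17->8, 2->1, 16->7, 8->3, 9->4, 7->2
rank(y): 6->6, 5->5, 2->2, 1->1, 3->3, 7->7, 4->4, 8->8
Step 2: d_i = R_x(i) - R_y(i); compute d_i^2.
  (6-6)^2=0, (5-5)^2=0, (8-2)^2=36, (1-1)^2=0, (7-3)^2=16, (3-7)^2=16, (4-4)^2=0, (2-8)^2=36
sum(d^2) = 104.
Step 3: rho = 1 - 6*104 / (8*(8^2 - 1)) = 1 - 624/504 = -0.238095.
Step 4: Under H0, t = rho * sqrt((n-2)/(1-rho^2)) = -0.6005 ~ t(6).
Step 5: Two-sided p-value from the t-distribution with 6 df = 0.570156.
Step 6: alpha = 0.1. fail to reject H0.

rho = -0.2381, p = 0.570156, fail to reject H0 at alpha = 0.1.


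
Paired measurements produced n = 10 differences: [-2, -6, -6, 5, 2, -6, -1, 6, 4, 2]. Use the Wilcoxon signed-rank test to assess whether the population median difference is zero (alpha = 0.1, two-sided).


Step 1: Drop any zero differences (none here) and take |d_i|.
|d| = [2, 6, 6, 5, 2, 6, 1, 6, 4, 2]
Step 2: Midrank |d_i| (ties get averaged ranks).
ranks: |2|->3, |6|->8.5, |6|->8.5, |5|->6, |2|->3, |6|->8.5, |1|->1, |6|->8.5, |4|->5, |2|->3
Step 3: Attach original signs; sum ranks with positive sign and with negative sign.
W+ = 6 + 3 + 8.5 + 5 + 3 = 25.5
W- = 3 + 8.5 + 8.5 + 8.5 + 1 = 29.5
(Check: W+ + W- = 55 should equal n(n+1)/2 = 55.)
Step 4: Test statistic W = min(W+, W-) = 25.5.
Step 5: Ties in |d|, so use the tie-corrected normal approximation.
        E[W] = n(n+1)/4 = 10*11/4 = 27.5.
        Tie groups: |d|=2 (t=3), |d|=6 (t=4); sum(t^3 - t) = 84.
        Var[W] = n(n+1)(2n+1)/24 - sum(t^3-t)/48 = 2310/24 - 84/48 = 94.5.
        z = (W - E[W]) / sqrt(Var[W]) = (25.5 - 27.5) / 9.7211 = -0.2057.
        Two-sided p = 2*Phi(z) = 0.836996.
Step 6: alpha = 0.1. fail to reject H0.

W+ = 25.5, W- = 29.5, W = min = 25.5, p = 0.836996, fail to reject H0.


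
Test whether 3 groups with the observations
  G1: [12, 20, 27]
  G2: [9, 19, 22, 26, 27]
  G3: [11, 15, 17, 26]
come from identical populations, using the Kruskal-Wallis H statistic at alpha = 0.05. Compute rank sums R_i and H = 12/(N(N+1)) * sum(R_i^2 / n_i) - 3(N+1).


Step 1: Combine all N = 12 observations and assign midranks.
sorted (value, group, rank): (9,G2,1), (11,G3,2), (12,G1,3), (15,G3,4), (17,G3,5), (19,G2,6), (20,G1,7), (22,G2,8), (26,G2,9.5), (26,G3,9.5), (27,G1,11.5), (27,G2,11.5)
Step 2: Sum ranks within each group.
R_1 = 21.5 (n_1 = 3)
R_2 = 36 (n_2 = 5)
R_3 = 20.5 (n_3 = 4)
Step 3: H = 12/(N(N+1)) * sum(R_i^2/n_i) - 3(N+1)
     = 12/(12*13) * (21.5^2/3 + 36^2/5 + 20.5^2/4) - 3*13
     = 0.076923 * 518.346 - 39
     = 0.872756.
Step 4: Ties present; correction factor C = 1 - 12/(12^3 - 12) = 0.993007. Corrected H = 0.872756 / 0.993007 = 0.878903.
Step 5: Under H0, H ~ chi^2(2); p-value = 0.644390.
Step 6: alpha = 0.05. fail to reject H0.

H = 0.8789, df = 2, p = 0.644390, fail to reject H0.


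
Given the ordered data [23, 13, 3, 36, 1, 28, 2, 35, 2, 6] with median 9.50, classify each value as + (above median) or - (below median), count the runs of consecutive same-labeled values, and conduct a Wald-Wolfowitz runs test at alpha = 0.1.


Step 1: Compute median = 9.50; label A = above, B = below.
Labels in order: AABABABABB  (n_A = 5, n_B = 5)
Step 2: Count runs R = 8.
Step 3: Under H0 (random ordering), E[R] = 2*n_A*n_B/(n_A+n_B) + 1 = 2*5*5/10 + 1 = 6.0000.
        Var[R] = 2*n_A*n_B*(2*n_A*n_B - n_A - n_B) / ((n_A+n_B)^2 * (n_A+n_B-1)) = 2000/900 = 2.2222.
        SD[R] = 1.4907.
Step 4: Continuity-corrected z = (R - 0.5 - E[R]) / SD[R] = (8 - 0.5 - 6.0000) / 1.4907 = 1.0062.
Step 5: Two-sided p-value via normal approximation = 2*(1 - Phi(|z|)) = 0.314305.
Step 6: alpha = 0.1. fail to reject H0.

R = 8, z = 1.0062, p = 0.314305, fail to reject H0.


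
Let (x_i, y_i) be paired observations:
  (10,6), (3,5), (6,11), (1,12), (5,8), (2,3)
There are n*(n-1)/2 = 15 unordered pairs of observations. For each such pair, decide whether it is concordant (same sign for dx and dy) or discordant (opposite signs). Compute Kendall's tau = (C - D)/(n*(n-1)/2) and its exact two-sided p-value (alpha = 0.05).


Step 1: Enumerate the 15 unordered pairs (i,j) with i<j and classify each by sign(x_j-x_i) * sign(y_j-y_i).
  (1,2):dx=-7,dy=-1->C; (1,3):dx=-4,dy=+5->D; (1,4):dx=-9,dy=+6->D; (1,5):dx=-5,dy=+2->D
  (1,6):dx=-8,dy=-3->C; (2,3):dx=+3,dy=+6->C; (2,4):dx=-2,dy=+7->D; (2,5):dx=+2,dy=+3->C
  (2,6):dx=-1,dy=-2->C; (3,4):dx=-5,dy=+1->D; (3,5):dx=-1,dy=-3->C; (3,6):dx=-4,dy=-8->C
  (4,5):dx=+4,dy=-4->D; (4,6):dx=+1,dy=-9->D; (5,6):dx=-3,dy=-5->C
Step 2: C = 8, D = 7, total pairs = 15.
Step 3: tau = (C - D)/(n(n-1)/2) = (8 - 7)/15 = 0.066667.
Step 4: Exact two-sided p-value (enumerate n! = 720 permutations of y under H0): p = 1.000000.
Step 5: alpha = 0.05. fail to reject H0.

tau_b = 0.0667 (C=8, D=7), p = 1.000000, fail to reject H0.


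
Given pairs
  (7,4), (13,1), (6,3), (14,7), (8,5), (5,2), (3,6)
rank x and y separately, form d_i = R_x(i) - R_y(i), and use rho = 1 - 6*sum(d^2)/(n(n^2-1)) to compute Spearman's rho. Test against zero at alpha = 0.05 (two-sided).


Step 1: Rank x and y separately (midranks; no ties here).
rank(x): 7->4, 13->6, 6->3, 14->7, 8->5, 5->2, 3->1
rank(y): 4->4, 1->1, 3->3, 7->7, 5->5, 2->2, 6->6
Step 2: d_i = R_x(i) - R_y(i); compute d_i^2.
  (4-4)^2=0, (6-1)^2=25, (3-3)^2=0, (7-7)^2=0, (5-5)^2=0, (2-2)^2=0, (1-6)^2=25
sum(d^2) = 50.
Step 3: rho = 1 - 6*50 / (7*(7^2 - 1)) = 1 - 300/336 = 0.107143.
Step 4: Under H0, t = rho * sqrt((n-2)/(1-rho^2)) = 0.2410 ~ t(5).
Step 5: Two-sided p-value from the t-distribution with 5 df = 0.819151.
Step 6: alpha = 0.05. fail to reject H0.

rho = 0.1071, p = 0.819151, fail to reject H0 at alpha = 0.05.


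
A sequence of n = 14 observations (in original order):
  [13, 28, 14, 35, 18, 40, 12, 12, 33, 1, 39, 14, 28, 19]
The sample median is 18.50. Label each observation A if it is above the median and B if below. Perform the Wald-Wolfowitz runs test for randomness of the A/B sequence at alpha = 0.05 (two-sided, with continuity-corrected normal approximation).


Step 1: Compute median = 18.50; label A = above, B = below.
Labels in order: BABABABBABABAA  (n_A = 7, n_B = 7)
Step 2: Count runs R = 12.
Step 3: Under H0 (random ordering), E[R] = 2*n_A*n_B/(n_A+n_B) + 1 = 2*7*7/14 + 1 = 8.0000.
        Var[R] = 2*n_A*n_B*(2*n_A*n_B - n_A - n_B) / ((n_A+n_B)^2 * (n_A+n_B-1)) = 8232/2548 = 3.2308.
        SD[R] = 1.7974.
Step 4: Continuity-corrected z = (R - 0.5 - E[R]) / SD[R] = (12 - 0.5 - 8.0000) / 1.7974 = 1.9472.
Step 5: Two-sided p-value via normal approximation = 2*(1 - Phi(|z|)) = 0.051508.
Step 6: alpha = 0.05. fail to reject H0.

R = 12, z = 1.9472, p = 0.051508, fail to reject H0.


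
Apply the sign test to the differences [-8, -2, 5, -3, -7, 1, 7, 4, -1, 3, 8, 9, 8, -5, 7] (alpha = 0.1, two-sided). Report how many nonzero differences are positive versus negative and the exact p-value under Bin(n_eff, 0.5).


Step 1: Discard zero differences. Original n = 15; n_eff = number of nonzero differences = 15.
Nonzero differences (with sign): -8, -2, +5, -3, -7, +1, +7, +4, -1, +3, +8, +9, +8, -5, +7
Step 2: Count signs: positive = 9, negative = 6.
Step 3: Under H0: P(positive) = 0.5, so the number of positives S ~ Bin(15, 0.5).
Step 4: Two-sided exact p-value = sum of Bin(15,0.5) probabilities at or below the observed probability = 0.607239.
Step 5: alpha = 0.1. fail to reject H0.

n_eff = 15, pos = 9, neg = 6, p = 0.607239, fail to reject H0.


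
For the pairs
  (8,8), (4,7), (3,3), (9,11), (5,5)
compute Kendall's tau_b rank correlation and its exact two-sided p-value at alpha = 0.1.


Step 1: Enumerate the 10 unordered pairs (i,j) with i<j and classify each by sign(x_j-x_i) * sign(y_j-y_i).
  (1,2):dx=-4,dy=-1->C; (1,3):dx=-5,dy=-5->C; (1,4):dx=+1,dy=+3->C; (1,5):dx=-3,dy=-3->C
  (2,3):dx=-1,dy=-4->C; (2,4):dx=+5,dy=+4->C; (2,5):dx=+1,dy=-2->D; (3,4):dx=+6,dy=+8->C
  (3,5):dx=+2,dy=+2->C; (4,5):dx=-4,dy=-6->C
Step 2: C = 9, D = 1, total pairs = 10.
Step 3: tau = (C - D)/(n(n-1)/2) = (9 - 1)/10 = 0.800000.
Step 4: Exact two-sided p-value (enumerate n! = 120 permutations of y under H0): p = 0.083333.
Step 5: alpha = 0.1. reject H0.

tau_b = 0.8000 (C=9, D=1), p = 0.083333, reject H0.


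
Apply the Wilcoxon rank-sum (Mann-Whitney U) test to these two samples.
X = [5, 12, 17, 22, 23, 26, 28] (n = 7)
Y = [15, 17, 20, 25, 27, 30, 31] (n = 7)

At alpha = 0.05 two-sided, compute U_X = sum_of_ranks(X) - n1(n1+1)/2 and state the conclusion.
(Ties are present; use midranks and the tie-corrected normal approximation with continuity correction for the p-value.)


Step 1: Combine and sort all 14 observations; assign midranks.
sorted (value, group): (5,X), (12,X), (15,Y), (17,X), (17,Y), (20,Y), (22,X), (23,X), (25,Y), (26,X), (27,Y), (28,X), (30,Y), (31,Y)
ranks: 5->1, 12->2, 15->3, 17->4.5, 17->4.5, 20->6, 22->7, 23->8, 25->9, 26->10, 27->11, 28->12, 30->13, 31->14
Step 2: Rank sum for X: R1 = 1 + 2 + 4.5 + 7 + 8 + 10 + 12 = 44.5.
Step 3: U_X = R1 - n1(n1+1)/2 = 44.5 - 7*8/2 = 44.5 - 28 = 16.5.
       U_Y = n1*n2 - U_X = 49 - 16.5 = 32.5.
Step 4: Ties are present, so use the tie-corrected normal approximation (with continuity correction) for the p-value.
Step 5: p-value = 0.337373; compare to alpha = 0.05. fail to reject H0.

U_X = 16.5, p = 0.337373, fail to reject H0 at alpha = 0.05.


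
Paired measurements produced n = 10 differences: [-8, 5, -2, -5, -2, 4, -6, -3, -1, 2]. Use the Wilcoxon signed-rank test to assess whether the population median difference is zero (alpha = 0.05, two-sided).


Step 1: Drop any zero differences (none here) and take |d_i|.
|d| = [8, 5, 2, 5, 2, 4, 6, 3, 1, 2]
Step 2: Midrank |d_i| (ties get averaged ranks).
ranks: |8|->10, |5|->7.5, |2|->3, |5|->7.5, |2|->3, |4|->6, |6|->9, |3|->5, |1|->1, |2|->3
Step 3: Attach original signs; sum ranks with positive sign and with negative sign.
W+ = 7.5 + 6 + 3 = 16.5
W- = 10 + 3 + 7.5 + 3 + 9 + 5 + 1 = 38.5
(Check: W+ + W- = 55 should equal n(n+1)/2 = 55.)
Step 4: Test statistic W = min(W+, W-) = 16.5.
Step 5: Ties in |d|, so use the tie-corrected normal approximation.
        E[W] = n(n+1)/4 = 10*11/4 = 27.5.
        Tie groups: |d|=2 (t=3), |d|=5 (t=2); sum(t^3 - t) = 30.
        Var[W] = n(n+1)(2n+1)/24 - sum(t^3-t)/48 = 2310/24 - 30/48 = 95.625.
        z = (W - E[W]) / sqrt(Var[W]) = (16.5 - 27.5) / 9.7788 = -1.1249.
        Two-sided p = 2*Phi(z) = 0.260639.
Step 6: alpha = 0.05. fail to reject H0.

W+ = 16.5, W- = 38.5, W = min = 16.5, p = 0.260639, fail to reject H0.


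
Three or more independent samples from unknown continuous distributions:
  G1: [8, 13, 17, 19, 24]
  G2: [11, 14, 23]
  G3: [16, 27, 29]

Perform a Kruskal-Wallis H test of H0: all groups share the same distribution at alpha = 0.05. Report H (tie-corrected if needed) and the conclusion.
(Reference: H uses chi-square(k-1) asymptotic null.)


Step 1: Combine all N = 11 observations and assign midranks.
sorted (value, group, rank): (8,G1,1), (11,G2,2), (13,G1,3), (14,G2,4), (16,G3,5), (17,G1,6), (19,G1,7), (23,G2,8), (24,G1,9), (27,G3,10), (29,G3,11)
Step 2: Sum ranks within each group.
R_1 = 26 (n_1 = 5)
R_2 = 14 (n_2 = 3)
R_3 = 26 (n_3 = 3)
Step 3: H = 12/(N(N+1)) * sum(R_i^2/n_i) - 3(N+1)
     = 12/(11*12) * (26^2/5 + 14^2/3 + 26^2/3) - 3*12
     = 0.090909 * 425.867 - 36
     = 2.715152.
Step 4: No ties, so H is used without correction.
Step 5: Under H0, H ~ chi^2(2); p-value = 0.257284.
Step 6: alpha = 0.05. fail to reject H0.

H = 2.7152, df = 2, p = 0.257284, fail to reject H0.


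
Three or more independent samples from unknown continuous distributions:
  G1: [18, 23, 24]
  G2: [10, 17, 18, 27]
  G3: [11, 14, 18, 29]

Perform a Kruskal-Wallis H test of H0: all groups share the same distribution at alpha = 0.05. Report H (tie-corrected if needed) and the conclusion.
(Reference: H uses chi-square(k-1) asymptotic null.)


Step 1: Combine all N = 11 observations and assign midranks.
sorted (value, group, rank): (10,G2,1), (11,G3,2), (14,G3,3), (17,G2,4), (18,G1,6), (18,G2,6), (18,G3,6), (23,G1,8), (24,G1,9), (27,G2,10), (29,G3,11)
Step 2: Sum ranks within each group.
R_1 = 23 (n_1 = 3)
R_2 = 21 (n_2 = 4)
R_3 = 22 (n_3 = 4)
Step 3: H = 12/(N(N+1)) * sum(R_i^2/n_i) - 3(N+1)
     = 12/(11*12) * (23^2/3 + 21^2/4 + 22^2/4) - 3*12
     = 0.090909 * 407.583 - 36
     = 1.053030.
Step 4: Ties present; correction factor C = 1 - 24/(11^3 - 11) = 0.981818. Corrected H = 1.053030 / 0.981818 = 1.072531.
Step 5: Under H0, H ~ chi^2(2); p-value = 0.584929.
Step 6: alpha = 0.05. fail to reject H0.

H = 1.0725, df = 2, p = 0.584929, fail to reject H0.


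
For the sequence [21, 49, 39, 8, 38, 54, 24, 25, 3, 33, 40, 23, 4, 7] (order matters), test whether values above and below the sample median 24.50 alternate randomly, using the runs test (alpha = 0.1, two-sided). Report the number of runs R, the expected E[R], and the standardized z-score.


Step 1: Compute median = 24.50; label A = above, B = below.
Labels in order: BAABAABABAABBB  (n_A = 7, n_B = 7)
Step 2: Count runs R = 9.
Step 3: Under H0 (random ordering), E[R] = 2*n_A*n_B/(n_A+n_B) + 1 = 2*7*7/14 + 1 = 8.0000.
        Var[R] = 2*n_A*n_B*(2*n_A*n_B - n_A - n_B) / ((n_A+n_B)^2 * (n_A+n_B-1)) = 8232/2548 = 3.2308.
        SD[R] = 1.7974.
Step 4: Continuity-corrected z = (R - 0.5 - E[R]) / SD[R] = (9 - 0.5 - 8.0000) / 1.7974 = 0.2782.
Step 5: Two-sided p-value via normal approximation = 2*(1 - Phi(|z|)) = 0.780879.
Step 6: alpha = 0.1. fail to reject H0.

R = 9, z = 0.2782, p = 0.780879, fail to reject H0.


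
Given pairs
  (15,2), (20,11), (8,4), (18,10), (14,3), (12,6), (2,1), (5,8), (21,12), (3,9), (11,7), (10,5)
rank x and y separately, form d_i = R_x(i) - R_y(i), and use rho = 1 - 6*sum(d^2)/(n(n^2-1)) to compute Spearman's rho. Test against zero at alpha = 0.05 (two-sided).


Step 1: Rank x and y separately (midranks; no ties here).
rank(x): 15->9, 20->11, 8->4, 18->10, 14->8, 12->7, 2->1, 5->3, 21->12, 3->2, 11->6, 10->5
rank(y): 2->2, 11->11, 4->4, 10->10, 3->3, 6->6, 1->1, 8->8, 12->12, 9->9, 7->7, 5->5
Step 2: d_i = R_x(i) - R_y(i); compute d_i^2.
  (9-2)^2=49, (11-11)^2=0, (4-4)^2=0, (10-10)^2=0, (8-3)^2=25, (7-6)^2=1, (1-1)^2=0, (3-8)^2=25, (12-12)^2=0, (2-9)^2=49, (6-7)^2=1, (5-5)^2=0
sum(d^2) = 150.
Step 3: rho = 1 - 6*150 / (12*(12^2 - 1)) = 1 - 900/1716 = 0.475524.
Step 4: Under H0, t = rho * sqrt((n-2)/(1-rho^2)) = 1.7094 ~ t(10).
Step 5: Two-sided p-value from the t-distribution with 10 df = 0.118176.
Step 6: alpha = 0.05. fail to reject H0.

rho = 0.4755, p = 0.118176, fail to reject H0 at alpha = 0.05.


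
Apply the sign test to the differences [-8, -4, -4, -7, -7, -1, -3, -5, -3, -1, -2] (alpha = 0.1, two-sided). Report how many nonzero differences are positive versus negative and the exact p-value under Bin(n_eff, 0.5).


Step 1: Discard zero differences. Original n = 11; n_eff = number of nonzero differences = 11.
Nonzero differences (with sign): -8, -4, -4, -7, -7, -1, -3, -5, -3, -1, -2
Step 2: Count signs: positive = 0, negative = 11.
Step 3: Under H0: P(positive) = 0.5, so the number of positives S ~ Bin(11, 0.5).
Step 4: Two-sided exact p-value = sum of Bin(11,0.5) probabilities at or below the observed probability = 0.000977.
Step 5: alpha = 0.1. reject H0.

n_eff = 11, pos = 0, neg = 11, p = 0.000977, reject H0.


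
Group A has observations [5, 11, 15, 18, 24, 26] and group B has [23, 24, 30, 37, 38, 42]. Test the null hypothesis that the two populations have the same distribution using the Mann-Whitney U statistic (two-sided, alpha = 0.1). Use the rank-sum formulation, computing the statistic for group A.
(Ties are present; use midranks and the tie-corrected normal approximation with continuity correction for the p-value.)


Step 1: Combine and sort all 12 observations; assign midranks.
sorted (value, group): (5,X), (11,X), (15,X), (18,X), (23,Y), (24,X), (24,Y), (26,X), (30,Y), (37,Y), (38,Y), (42,Y)
ranks: 5->1, 11->2, 15->3, 18->4, 23->5, 24->6.5, 24->6.5, 26->8, 30->9, 37->10, 38->11, 42->12
Step 2: Rank sum for X: R1 = 1 + 2 + 3 + 4 + 6.5 + 8 = 24.5.
Step 3: U_X = R1 - n1(n1+1)/2 = 24.5 - 6*7/2 = 24.5 - 21 = 3.5.
       U_Y = n1*n2 - U_X = 36 - 3.5 = 32.5.
Step 4: Ties are present, so use the tie-corrected normal approximation (with continuity correction) for the p-value.
Step 5: p-value = 0.024722; compare to alpha = 0.1. reject H0.

U_X = 3.5, p = 0.024722, reject H0 at alpha = 0.1.


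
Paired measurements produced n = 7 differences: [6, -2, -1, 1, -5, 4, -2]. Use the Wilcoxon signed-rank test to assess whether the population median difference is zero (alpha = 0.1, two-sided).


Step 1: Drop any zero differences (none here) and take |d_i|.
|d| = [6, 2, 1, 1, 5, 4, 2]
Step 2: Midrank |d_i| (ties get averaged ranks).
ranks: |6|->7, |2|->3.5, |1|->1.5, |1|->1.5, |5|->6, |4|->5, |2|->3.5
Step 3: Attach original signs; sum ranks with positive sign and with negative sign.
W+ = 7 + 1.5 + 5 = 13.5
W- = 3.5 + 1.5 + 6 + 3.5 = 14.5
(Check: W+ + W- = 28 should equal n(n+1)/2 = 28.)
Step 4: Test statistic W = min(W+, W-) = 13.5.
Step 5: Ties in |d|, so use the tie-corrected normal approximation.
        E[W] = n(n+1)/4 = 7*8/4 = 14.
        Tie groups: |d|=1 (t=2), |d|=2 (t=2); sum(t^3 - t) = 12.
        Var[W] = n(n+1)(2n+1)/24 - sum(t^3-t)/48 = 840/24 - 12/48 = 34.75.
        z = (W - E[W]) / sqrt(Var[W]) = (13.5 - 14) / 5.8949 = -0.0848.
        Two-sided p = 2*Phi(z) = 0.932405.
Step 6: alpha = 0.1. fail to reject H0.

W+ = 13.5, W- = 14.5, W = min = 13.5, p = 0.932405, fail to reject H0.


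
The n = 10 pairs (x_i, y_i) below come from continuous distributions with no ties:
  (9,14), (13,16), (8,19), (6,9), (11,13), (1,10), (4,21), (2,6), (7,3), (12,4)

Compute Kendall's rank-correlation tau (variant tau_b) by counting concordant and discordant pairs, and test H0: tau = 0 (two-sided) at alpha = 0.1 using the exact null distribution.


Step 1: Enumerate the 45 unordered pairs (i,j) with i<j and classify each by sign(x_j-x_i) * sign(y_j-y_i).
  (1,2):dx=+4,dy=+2->C; (1,3):dx=-1,dy=+5->D; (1,4):dx=-3,dy=-5->C; (1,5):dx=+2,dy=-1->D
  (1,6):dx=-8,dy=-4->C; (1,7):dx=-5,dy=+7->D; (1,8):dx=-7,dy=-8->C; (1,9):dx=-2,dy=-11->C
  (1,10):dx=+3,dy=-10->D; (2,3):dx=-5,dy=+3->D; (2,4):dx=-7,dy=-7->C; (2,5):dx=-2,dy=-3->C
  (2,6):dx=-12,dy=-6->C; (2,7):dx=-9,dy=+5->D; (2,8):dx=-11,dy=-10->C; (2,9):dx=-6,dy=-13->C
  (2,10):dx=-1,dy=-12->C; (3,4):dx=-2,dy=-10->C; (3,5):dx=+3,dy=-6->D; (3,6):dx=-7,dy=-9->C
  (3,7):dx=-4,dy=+2->D; (3,8):dx=-6,dy=-13->C; (3,9):dx=-1,dy=-16->C; (3,10):dx=+4,dy=-15->D
  (4,5):dx=+5,dy=+4->C; (4,6):dx=-5,dy=+1->D; (4,7):dx=-2,dy=+12->D; (4,8):dx=-4,dy=-3->C
  (4,9):dx=+1,dy=-6->D; (4,10):dx=+6,dy=-5->D; (5,6):dx=-10,dy=-3->C; (5,7):dx=-7,dy=+8->D
  (5,8):dx=-9,dy=-7->C; (5,9):dx=-4,dy=-10->C; (5,10):dx=+1,dy=-9->D; (6,7):dx=+3,dy=+11->C
  (6,8):dx=+1,dy=-4->D; (6,9):dx=+6,dy=-7->D; (6,10):dx=+11,dy=-6->D; (7,8):dx=-2,dy=-15->C
  (7,9):dx=+3,dy=-18->D; (7,10):dx=+8,dy=-17->D; (8,9):dx=+5,dy=-3->D; (8,10):dx=+10,dy=-2->D
  (9,10):dx=+5,dy=+1->C
Step 2: C = 23, D = 22, total pairs = 45.
Step 3: tau = (C - D)/(n(n-1)/2) = (23 - 22)/45 = 0.022222.
Step 4: Exact two-sided p-value (enumerate n! = 3628800 permutations of y under H0): p = 1.000000.
Step 5: alpha = 0.1. fail to reject H0.

tau_b = 0.0222 (C=23, D=22), p = 1.000000, fail to reject H0.


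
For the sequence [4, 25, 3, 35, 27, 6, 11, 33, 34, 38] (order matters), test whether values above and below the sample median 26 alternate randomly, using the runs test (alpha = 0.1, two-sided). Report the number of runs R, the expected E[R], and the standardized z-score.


Step 1: Compute median = 26; label A = above, B = below.
Labels in order: BBBAABBAAA  (n_A = 5, n_B = 5)
Step 2: Count runs R = 4.
Step 3: Under H0 (random ordering), E[R] = 2*n_A*n_B/(n_A+n_B) + 1 = 2*5*5/10 + 1 = 6.0000.
        Var[R] = 2*n_A*n_B*(2*n_A*n_B - n_A - n_B) / ((n_A+n_B)^2 * (n_A+n_B-1)) = 2000/900 = 2.2222.
        SD[R] = 1.4907.
Step 4: Continuity-corrected z = (R + 0.5 - E[R]) / SD[R] = (4 + 0.5 - 6.0000) / 1.4907 = -1.0062.
Step 5: Two-sided p-value via normal approximation = 2*(1 - Phi(|z|)) = 0.314305.
Step 6: alpha = 0.1. fail to reject H0.

R = 4, z = -1.0062, p = 0.314305, fail to reject H0.


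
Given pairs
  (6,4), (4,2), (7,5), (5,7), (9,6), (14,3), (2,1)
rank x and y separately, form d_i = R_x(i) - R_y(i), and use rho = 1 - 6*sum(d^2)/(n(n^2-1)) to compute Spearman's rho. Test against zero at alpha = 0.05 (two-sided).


Step 1: Rank x and y separately (midranks; no ties here).
rank(x): 6->4, 4->2, 7->5, 5->3, 9->6, 14->7, 2->1
rank(y): 4->4, 2->2, 5->5, 7->7, 6->6, 3->3, 1->1
Step 2: d_i = R_x(i) - R_y(i); compute d_i^2.
  (4-4)^2=0, (2-2)^2=0, (5-5)^2=0, (3-7)^2=16, (6-6)^2=0, (7-3)^2=16, (1-1)^2=0
sum(d^2) = 32.
Step 3: rho = 1 - 6*32 / (7*(7^2 - 1)) = 1 - 192/336 = 0.428571.
Step 4: Under H0, t = rho * sqrt((n-2)/(1-rho^2)) = 1.0607 ~ t(5).
Step 5: Two-sided p-value from the t-distribution with 5 df = 0.337368.
Step 6: alpha = 0.05. fail to reject H0.

rho = 0.4286, p = 0.337368, fail to reject H0 at alpha = 0.05.


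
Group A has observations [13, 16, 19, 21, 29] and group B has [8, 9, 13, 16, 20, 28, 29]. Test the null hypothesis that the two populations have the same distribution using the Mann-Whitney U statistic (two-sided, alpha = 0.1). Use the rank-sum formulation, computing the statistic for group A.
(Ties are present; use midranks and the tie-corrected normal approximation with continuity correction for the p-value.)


Step 1: Combine and sort all 12 observations; assign midranks.
sorted (value, group): (8,Y), (9,Y), (13,X), (13,Y), (16,X), (16,Y), (19,X), (20,Y), (21,X), (28,Y), (29,X), (29,Y)
ranks: 8->1, 9->2, 13->3.5, 13->3.5, 16->5.5, 16->5.5, 19->7, 20->8, 21->9, 28->10, 29->11.5, 29->11.5
Step 2: Rank sum for X: R1 = 3.5 + 5.5 + 7 + 9 + 11.5 = 36.5.
Step 3: U_X = R1 - n1(n1+1)/2 = 36.5 - 5*6/2 = 36.5 - 15 = 21.5.
       U_Y = n1*n2 - U_X = 35 - 21.5 = 13.5.
Step 4: Ties are present, so use the tie-corrected normal approximation (with continuity correction) for the p-value.
Step 5: p-value = 0.567726; compare to alpha = 0.1. fail to reject H0.

U_X = 21.5, p = 0.567726, fail to reject H0 at alpha = 0.1.


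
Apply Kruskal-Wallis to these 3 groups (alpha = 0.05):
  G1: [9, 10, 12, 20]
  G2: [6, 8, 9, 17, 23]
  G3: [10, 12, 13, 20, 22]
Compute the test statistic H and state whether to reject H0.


Step 1: Combine all N = 14 observations and assign midranks.
sorted (value, group, rank): (6,G2,1), (8,G2,2), (9,G1,3.5), (9,G2,3.5), (10,G1,5.5), (10,G3,5.5), (12,G1,7.5), (12,G3,7.5), (13,G3,9), (17,G2,10), (20,G1,11.5), (20,G3,11.5), (22,G3,13), (23,G2,14)
Step 2: Sum ranks within each group.
R_1 = 28 (n_1 = 4)
R_2 = 30.5 (n_2 = 5)
R_3 = 46.5 (n_3 = 5)
Step 3: H = 12/(N(N+1)) * sum(R_i^2/n_i) - 3(N+1)
     = 12/(14*15) * (28^2/4 + 30.5^2/5 + 46.5^2/5) - 3*15
     = 0.057143 * 814.5 - 45
     = 1.542857.
Step 4: Ties present; correction factor C = 1 - 24/(14^3 - 14) = 0.991209. Corrected H = 1.542857 / 0.991209 = 1.556541.
Step 5: Under H0, H ~ chi^2(2); p-value = 0.459200.
Step 6: alpha = 0.05. fail to reject H0.

H = 1.5565, df = 2, p = 0.459200, fail to reject H0.


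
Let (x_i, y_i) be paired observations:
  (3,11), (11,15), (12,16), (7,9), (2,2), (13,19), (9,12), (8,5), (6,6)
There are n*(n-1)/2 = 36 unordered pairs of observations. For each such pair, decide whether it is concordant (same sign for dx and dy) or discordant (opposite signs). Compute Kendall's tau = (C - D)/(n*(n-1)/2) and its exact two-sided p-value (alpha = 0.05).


Step 1: Enumerate the 36 unordered pairs (i,j) with i<j and classify each by sign(x_j-x_i) * sign(y_j-y_i).
  (1,2):dx=+8,dy=+4->C; (1,3):dx=+9,dy=+5->C; (1,4):dx=+4,dy=-2->D; (1,5):dx=-1,dy=-9->C
  (1,6):dx=+10,dy=+8->C; (1,7):dx=+6,dy=+1->C; (1,8):dx=+5,dy=-6->D; (1,9):dx=+3,dy=-5->D
  (2,3):dx=+1,dy=+1->C; (2,4):dx=-4,dy=-6->C; (2,5):dx=-9,dy=-13->C; (2,6):dx=+2,dy=+4->C
  (2,7):dx=-2,dy=-3->C; (2,8):dx=-3,dy=-10->C; (2,9):dx=-5,dy=-9->C; (3,4):dx=-5,dy=-7->C
  (3,5):dx=-10,dy=-14->C; (3,6):dx=+1,dy=+3->C; (3,7):dx=-3,dy=-4->C; (3,8):dx=-4,dy=-11->C
  (3,9):dx=-6,dy=-10->C; (4,5):dx=-5,dy=-7->C; (4,6):dx=+6,dy=+10->C; (4,7):dx=+2,dy=+3->C
  (4,8):dx=+1,dy=-4->D; (4,9):dx=-1,dy=-3->C; (5,6):dx=+11,dy=+17->C; (5,7):dx=+7,dy=+10->C
  (5,8):dx=+6,dy=+3->C; (5,9):dx=+4,dy=+4->C; (6,7):dx=-4,dy=-7->C; (6,8):dx=-5,dy=-14->C
  (6,9):dx=-7,dy=-13->C; (7,8):dx=-1,dy=-7->C; (7,9):dx=-3,dy=-6->C; (8,9):dx=-2,dy=+1->D
Step 2: C = 31, D = 5, total pairs = 36.
Step 3: tau = (C - D)/(n(n-1)/2) = (31 - 5)/36 = 0.722222.
Step 4: Exact two-sided p-value (enumerate n! = 362880 permutations of y under H0): p = 0.005886.
Step 5: alpha = 0.05. reject H0.

tau_b = 0.7222 (C=31, D=5), p = 0.005886, reject H0.


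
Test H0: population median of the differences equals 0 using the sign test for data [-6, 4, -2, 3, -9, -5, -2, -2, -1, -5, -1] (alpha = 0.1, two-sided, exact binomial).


Step 1: Discard zero differences. Original n = 11; n_eff = number of nonzero differences = 11.
Nonzero differences (with sign): -6, +4, -2, +3, -9, -5, -2, -2, -1, -5, -1
Step 2: Count signs: positive = 2, negative = 9.
Step 3: Under H0: P(positive) = 0.5, so the number of positives S ~ Bin(11, 0.5).
Step 4: Two-sided exact p-value = sum of Bin(11,0.5) probabilities at or below the observed probability = 0.065430.
Step 5: alpha = 0.1. reject H0.

n_eff = 11, pos = 2, neg = 9, p = 0.065430, reject H0.


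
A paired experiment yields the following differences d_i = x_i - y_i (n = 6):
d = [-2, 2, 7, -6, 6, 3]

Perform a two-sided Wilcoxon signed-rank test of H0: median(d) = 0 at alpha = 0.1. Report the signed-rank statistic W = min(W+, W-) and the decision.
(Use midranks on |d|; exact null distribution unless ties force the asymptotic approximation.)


Step 1: Drop any zero differences (none here) and take |d_i|.
|d| = [2, 2, 7, 6, 6, 3]
Step 2: Midrank |d_i| (ties get averaged ranks).
ranks: |2|->1.5, |2|->1.5, |7|->6, |6|->4.5, |6|->4.5, |3|->3
Step 3: Attach original signs; sum ranks with positive sign and with negative sign.
W+ = 1.5 + 6 + 4.5 + 3 = 15
W- = 1.5 + 4.5 = 6
(Check: W+ + W- = 21 should equal n(n+1)/2 = 21.)
Step 4: Test statistic W = min(W+, W-) = 6.
Step 5: Ties in |d|, so use the tie-corrected normal approximation.
        E[W] = n(n+1)/4 = 6*7/4 = 10.5.
        Tie groups: |d|=2 (t=2), |d|=6 (t=2); sum(t^3 - t) = 12.
        Var[W] = n(n+1)(2n+1)/24 - sum(t^3-t)/48 = 546/24 - 12/48 = 22.5.
        z = (W - E[W]) / sqrt(Var[W]) = (6 - 10.5) / 4.7434 = -0.9487.
        Two-sided p = 2*Phi(z) = 0.342782.
Step 6: alpha = 0.1. fail to reject H0.

W+ = 15, W- = 6, W = min = 6, p = 0.342782, fail to reject H0.


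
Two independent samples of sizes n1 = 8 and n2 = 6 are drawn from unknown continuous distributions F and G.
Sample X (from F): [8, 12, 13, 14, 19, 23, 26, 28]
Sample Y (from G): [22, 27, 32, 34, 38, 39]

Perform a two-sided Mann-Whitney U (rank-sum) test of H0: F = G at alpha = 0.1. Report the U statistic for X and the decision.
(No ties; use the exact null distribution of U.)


Step 1: Combine and sort all 14 observations; assign midranks.
sorted (value, group): (8,X), (12,X), (13,X), (14,X), (19,X), (22,Y), (23,X), (26,X), (27,Y), (28,X), (32,Y), (34,Y), (38,Y), (39,Y)
ranks: 8->1, 12->2, 13->3, 14->4, 19->5, 22->6, 23->7, 26->8, 27->9, 28->10, 32->11, 34->12, 38->13, 39->14
Step 2: Rank sum for X: R1 = 1 + 2 + 3 + 4 + 5 + 7 + 8 + 10 = 40.
Step 3: U_X = R1 - n1(n1+1)/2 = 40 - 8*9/2 = 40 - 36 = 4.
       U_Y = n1*n2 - U_X = 48 - 4 = 44.
Step 4: No ties, so the exact null distribution of U (based on enumerating the C(14,8) = 3003 equally likely rank assignments) gives the two-sided p-value.
Step 5: p-value = 0.007992; compare to alpha = 0.1. reject H0.

U_X = 4, p = 0.007992, reject H0 at alpha = 0.1.


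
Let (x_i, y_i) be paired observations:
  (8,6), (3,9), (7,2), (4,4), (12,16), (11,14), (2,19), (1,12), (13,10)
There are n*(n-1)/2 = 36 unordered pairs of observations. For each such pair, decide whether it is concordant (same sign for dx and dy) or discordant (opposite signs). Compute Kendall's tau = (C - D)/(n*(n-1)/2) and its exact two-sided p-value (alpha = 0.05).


Step 1: Enumerate the 36 unordered pairs (i,j) with i<j and classify each by sign(x_j-x_i) * sign(y_j-y_i).
  (1,2):dx=-5,dy=+3->D; (1,3):dx=-1,dy=-4->C; (1,4):dx=-4,dy=-2->C; (1,5):dx=+4,dy=+10->C
  (1,6):dx=+3,dy=+8->C; (1,7):dx=-6,dy=+13->D; (1,8):dx=-7,dy=+6->D; (1,9):dx=+5,dy=+4->C
  (2,3):dx=+4,dy=-7->D; (2,4):dx=+1,dy=-5->D; (2,5):dx=+9,dy=+7->C; (2,6):dx=+8,dy=+5->C
  (2,7):dx=-1,dy=+10->D; (2,8):dx=-2,dy=+3->D; (2,9):dx=+10,dy=+1->C; (3,4):dx=-3,dy=+2->D
  (3,5):dx=+5,dy=+14->C; (3,6):dx=+4,dy=+12->C; (3,7):dx=-5,dy=+17->D; (3,8):dx=-6,dy=+10->D
  (3,9):dx=+6,dy=+8->C; (4,5):dx=+8,dy=+12->C; (4,6):dx=+7,dy=+10->C; (4,7):dx=-2,dy=+15->D
  (4,8):dx=-3,dy=+8->D; (4,9):dx=+9,dy=+6->C; (5,6):dx=-1,dy=-2->C; (5,7):dx=-10,dy=+3->D
  (5,8):dx=-11,dy=-4->C; (5,9):dx=+1,dy=-6->D; (6,7):dx=-9,dy=+5->D; (6,8):dx=-10,dy=-2->C
  (6,9):dx=+2,dy=-4->D; (7,8):dx=-1,dy=-7->C; (7,9):dx=+11,dy=-9->D; (8,9):dx=+12,dy=-2->D
Step 2: C = 18, D = 18, total pairs = 36.
Step 3: tau = (C - D)/(n(n-1)/2) = (18 - 18)/36 = 0.000000.
Step 4: Exact two-sided p-value (enumerate n! = 362880 permutations of y under H0): p = 1.000000.
Step 5: alpha = 0.05. fail to reject H0.

tau_b = 0.0000 (C=18, D=18), p = 1.000000, fail to reject H0.
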